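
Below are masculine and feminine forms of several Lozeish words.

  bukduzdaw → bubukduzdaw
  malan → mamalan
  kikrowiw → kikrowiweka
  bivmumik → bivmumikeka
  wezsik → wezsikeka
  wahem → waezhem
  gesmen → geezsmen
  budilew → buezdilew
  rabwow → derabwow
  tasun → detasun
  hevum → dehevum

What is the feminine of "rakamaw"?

bukduzdaw and kikrowiw both end in -w yet inflect differently (bubukduzdaw, kikrowiweka), so the final letter is not what conditions the rule; the last vowel is.
"rakamaw" has last vowel 'a'. The stems whose last vowel is 'a' (bukduzdaw → bubukduzdaw, malan → mamalan) repeat the first consonant+vowel as a prefix.
So rakamaw → rarakamaw.

rarakamaw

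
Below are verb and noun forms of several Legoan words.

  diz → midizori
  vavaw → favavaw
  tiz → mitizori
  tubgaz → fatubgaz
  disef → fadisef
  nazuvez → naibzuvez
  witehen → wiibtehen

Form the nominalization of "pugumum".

tiz and tubgaz both end in -z yet inflect differently (mitizori, fatubgaz), so the final letter is not what conditions the rule; the number of vowels is.
"pugumum" has 3 vowels. The stems with 3 vowels (witehen → wiibtehen, nazuvez → naibzuvez) insert -ib- after the first vowel.
The other patterns: stems with 1 vowel add mi- … -ori around the stem; stems with 2 vowels add the prefix fa-.
So pugumum → puibgumum.

puibgumum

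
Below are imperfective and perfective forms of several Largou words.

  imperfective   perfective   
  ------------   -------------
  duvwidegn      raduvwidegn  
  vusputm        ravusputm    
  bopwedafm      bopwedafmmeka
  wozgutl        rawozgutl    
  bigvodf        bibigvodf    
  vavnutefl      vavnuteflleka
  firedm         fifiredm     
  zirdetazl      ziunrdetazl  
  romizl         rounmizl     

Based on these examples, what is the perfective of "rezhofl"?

rezhoflleka

bopwedafm and firedm both end in -m yet inflect differently (bopwedafmmeka, fifiredm), so the final letter is not what conditions the rule; the second-to-last letter is.
"rezhofl" has second-to-last letter 'f'. The stems whose second-to-last letter is 'f' (bopwedafm → bopwedafmmeka, vavnutefl → vavnuteflleka) double the final consonant and add -eka.
The other patterns: stems whose second-to-last letter is 'd' repeat the first consonant+vowel as a prefix; stems whose second-to-last letter is 'z' insert -un- after the first vowel; stems whose second-to-last letter is 'g' or 't' add the prefix ra-.
So rezhofl → rezhoflleka.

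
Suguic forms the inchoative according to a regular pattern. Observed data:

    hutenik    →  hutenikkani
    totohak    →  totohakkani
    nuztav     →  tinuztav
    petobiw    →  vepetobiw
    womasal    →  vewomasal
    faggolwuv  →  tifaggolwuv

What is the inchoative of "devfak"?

devfakkani

nuztav and totohak both have last vowel 'a' yet inflect differently (tinuztav, totohakkani), so the last vowel is not what conditions the rule; the final letter is.
"devfak" ends in -k. The stems ending in -k (hutenik → hutenikkani, totohak → totohakkani) double the final consonant and add -ani.
The other patterns: stems ending in -v add the prefix ti-; stems ending in -l or -w add the prefix ve-.
So devfak → devfakkani.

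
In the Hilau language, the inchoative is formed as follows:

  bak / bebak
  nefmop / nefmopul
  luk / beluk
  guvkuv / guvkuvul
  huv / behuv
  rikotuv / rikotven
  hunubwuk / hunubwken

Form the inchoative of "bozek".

bozekul

huv and guvkuv both end in -v yet inflect differently (behuv, guvkuvul), so the final letter is not what conditions the rule; the number of vowels is.
"bozek" has 2 vowels. The stems with 2 vowels (nefmop → nefmopul, guvkuv → guvkuvul) add -ul.
So bozek → bozekul.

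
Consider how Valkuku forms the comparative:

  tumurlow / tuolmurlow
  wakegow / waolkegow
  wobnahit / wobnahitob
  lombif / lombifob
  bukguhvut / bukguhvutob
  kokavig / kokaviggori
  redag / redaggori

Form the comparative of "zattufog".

"zattufog" ends in -g. The stems ending in -g (kokavig → kokaviggori, redag → redaggori) double the final consonant and add -ori.
So zattufog → zattufoggori.

zattufoggori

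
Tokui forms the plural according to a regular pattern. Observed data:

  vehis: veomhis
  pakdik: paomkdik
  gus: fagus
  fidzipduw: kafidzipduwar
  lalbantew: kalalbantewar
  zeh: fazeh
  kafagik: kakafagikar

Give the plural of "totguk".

gus and vehis both end in -s yet inflect differently (fagus, veomhis), so the final letter is not what conditions the rule; the number of vowels is.
"totguk" has 2 vowels. The stems with 2 vowels (vehis → veomhis, pakdik → paomkdik) insert -om- after the first vowel.
The other patterns: stems with 1 vowel add the prefix fa-; stems with 3 vowels add ka- … -ar around the stem.
So totguk → toomtguk.

toomtguk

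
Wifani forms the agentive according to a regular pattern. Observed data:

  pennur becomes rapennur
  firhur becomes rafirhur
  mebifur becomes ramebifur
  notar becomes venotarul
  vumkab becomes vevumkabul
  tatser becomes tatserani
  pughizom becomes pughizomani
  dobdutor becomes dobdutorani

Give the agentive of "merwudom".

merwudomani

"merwudom" has last vowel 'o'. The stems whose last vowel is 'o' (pughizom → pughizomani, dobdutor → dobdutorani) add -ani.
So merwudom → merwudomani.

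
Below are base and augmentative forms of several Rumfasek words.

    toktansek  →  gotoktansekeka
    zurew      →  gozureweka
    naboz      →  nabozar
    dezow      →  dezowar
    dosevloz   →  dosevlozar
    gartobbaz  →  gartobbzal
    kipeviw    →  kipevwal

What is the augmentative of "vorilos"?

zurew and dezow both end in -w yet inflect differently (gozureweka, dezowar), so the final letter is not what conditions the rule; the last vowel is.
"vorilos" has last vowel 'o'. The stems whose last vowel is 'o' (naboz → nabozar, dezow → dezowar, dosevloz → dosevlozar) add -ar.
So vorilos → vorilosar.

vorilosar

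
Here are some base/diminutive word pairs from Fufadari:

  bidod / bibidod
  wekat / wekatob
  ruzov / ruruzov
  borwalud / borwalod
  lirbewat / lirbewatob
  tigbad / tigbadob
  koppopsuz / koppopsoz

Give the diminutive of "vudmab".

"vudmab" has last vowel 'a'. The stems whose last vowel is 'a' (wekat → wekatob, lirbewat → lirbewatob, tigbad → tigbadob) add -ob.
The other patterns: stems whose last vowel is 'o' repeat the first consonant+vowel as a prefix; stems whose last vowel is 'u' change the last vowel to 'o'.
So vudmab → vudmabob.

vudmabob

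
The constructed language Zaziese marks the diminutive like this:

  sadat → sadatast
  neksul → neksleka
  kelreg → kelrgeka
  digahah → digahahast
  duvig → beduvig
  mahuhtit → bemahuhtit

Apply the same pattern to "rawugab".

mahuhtit and sadat both end in -t yet inflect differently (bemahuhtit, sadatast), so the final letter is not what conditions the rule; the last vowel is.
"rawugab" has last vowel 'a'. The stems whose last vowel is 'a' (digahah → digahahast, sadat → sadatast) add -ast.
The other patterns: stems whose last vowel is 'i' add the prefix be-; stems whose last vowel is 'e' or 'u' delete the last vowel and add -eka.
So rawugab → rawugabast.

rawugabast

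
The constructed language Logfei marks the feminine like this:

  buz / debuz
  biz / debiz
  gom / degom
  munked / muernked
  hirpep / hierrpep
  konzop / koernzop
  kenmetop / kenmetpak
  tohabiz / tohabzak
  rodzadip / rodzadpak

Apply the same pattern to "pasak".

paersak

"pasak" has 2 vowels. The stems with 2 vowels (munked → muernked, hirpep → hierrpep, konzop → koernzop) insert -er- after the first vowel.
So pasak → paersak.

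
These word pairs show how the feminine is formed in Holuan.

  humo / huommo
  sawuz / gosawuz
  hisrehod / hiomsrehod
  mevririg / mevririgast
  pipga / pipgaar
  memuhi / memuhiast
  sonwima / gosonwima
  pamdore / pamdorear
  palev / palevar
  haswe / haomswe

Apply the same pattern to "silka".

"silka" begins with s-. The stems beginning with s- (sonwima → gosonwima, sawuz → gosawuz) add the prefix go-.
So silka → gosilka.

gosilka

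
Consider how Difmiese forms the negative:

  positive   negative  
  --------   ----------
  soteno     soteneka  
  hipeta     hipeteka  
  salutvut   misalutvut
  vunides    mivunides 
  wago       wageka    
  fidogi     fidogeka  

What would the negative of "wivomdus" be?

miwivomdus

"wivomdus" ends in a consonant. The stems ending in a consonant (vunides → mivunides, salutvut → misalutvut) add the prefix mi-.
So wivomdus → miwivomdus.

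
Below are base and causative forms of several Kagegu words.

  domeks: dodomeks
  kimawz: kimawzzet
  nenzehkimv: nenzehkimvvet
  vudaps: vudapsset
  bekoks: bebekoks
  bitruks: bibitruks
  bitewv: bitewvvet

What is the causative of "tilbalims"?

tilbalimsset

bekoks and vudaps both end in -s yet inflect differently (bebekoks, vudapsset), so the final letter is not what conditions the rule; the second-to-last letter is.
"tilbalims" has second-to-last letter 'm'. The one such stem in the data (nenzehkimv → nenzehkimvvet) doubles the final consonant and adds -et (as do vudaps, bitewv), so the same rule applies.
The other pattern: stems whose second-to-last letter is 'k' repeat the first consonant+vowel as a prefix.
So tilbalims → tilbalimsset.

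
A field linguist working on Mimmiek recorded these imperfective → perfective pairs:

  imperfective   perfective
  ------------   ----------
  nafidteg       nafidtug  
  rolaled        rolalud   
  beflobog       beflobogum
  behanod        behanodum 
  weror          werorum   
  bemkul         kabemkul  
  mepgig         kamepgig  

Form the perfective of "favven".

favvun

"favven" has last vowel 'e'. The stems whose last vowel is 'e' (nafidteg → nafidtug, rolaled → rolalud) change the last vowel to 'u'.
The other patterns: stems whose last vowel is 'o' add -um; stems whose last vowel is 'i' or 'u' add the prefix ka-.
So favven → favvun.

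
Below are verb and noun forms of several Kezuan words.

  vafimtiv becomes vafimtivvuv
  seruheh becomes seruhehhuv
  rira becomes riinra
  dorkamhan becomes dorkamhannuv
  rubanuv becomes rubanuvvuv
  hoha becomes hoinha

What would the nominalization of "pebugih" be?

pebugihhuv

"pebugih" ends in -h. The one such stem in the data (seruheh → seruhehhuv) doubles the final consonant and adds -uv (as do vafimtiv, rubanuv), so the same rule applies.
The other pattern: stems ending in -a insert -in- after the first vowel.
So pebugih → pebugihhuv.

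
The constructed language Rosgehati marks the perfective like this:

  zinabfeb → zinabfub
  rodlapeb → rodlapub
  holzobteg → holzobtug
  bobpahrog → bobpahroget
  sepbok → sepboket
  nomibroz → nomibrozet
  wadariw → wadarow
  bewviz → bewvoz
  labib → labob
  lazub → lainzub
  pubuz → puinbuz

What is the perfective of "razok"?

"razok" has last vowel 'o'. The stems whose last vowel is 'o' (bobpahrog → bobpahroget, sepbok → sepboket, nomibroz → nomibrozet) add -et.
The other patterns: stems whose last vowel is 'e' change the last vowel to 'u'; stems whose last vowel is 'i' change the last vowel to 'o'; stems whose last vowel is 'u' insert -in- after the first vowel.
So razok → razoket.

razoket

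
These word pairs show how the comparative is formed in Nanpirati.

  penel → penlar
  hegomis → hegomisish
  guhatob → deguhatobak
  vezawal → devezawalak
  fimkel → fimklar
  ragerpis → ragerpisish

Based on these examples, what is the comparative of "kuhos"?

"kuhos" has last vowel 'o'. The one such stem in the data (guhatob → deguhatobak) adds de- … -ak around the stem, so the same rule applies.
The other patterns: stems whose last vowel is 'e' delete the last vowel and add -ar; stems whose last vowel is 'i' add -ish.
So kuhos → dekuhosak.

dekuhosak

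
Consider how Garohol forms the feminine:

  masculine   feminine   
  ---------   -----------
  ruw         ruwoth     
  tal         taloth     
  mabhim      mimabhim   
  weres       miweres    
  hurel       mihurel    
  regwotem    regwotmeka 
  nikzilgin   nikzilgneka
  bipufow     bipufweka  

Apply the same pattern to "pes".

pesoth

tal and hurel both end in -l yet inflect differently (taloth, mihurel), so the final letter is not what conditions the rule; the number of vowels is.
"pes" has 1 vowel. The stems with 1 vowel (ruw → ruwoth, tal → taloth) add -oth.
The other patterns: stems with 2 vowels add the prefix mi-; stems with 3 vowels delete the last vowel and add -eka.
So pes → pesoth.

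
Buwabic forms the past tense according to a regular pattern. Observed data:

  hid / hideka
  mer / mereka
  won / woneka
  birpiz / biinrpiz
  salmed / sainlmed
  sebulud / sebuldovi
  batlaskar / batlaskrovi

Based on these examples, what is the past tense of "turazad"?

turazdovi

"turazad" has 3 vowels. The stems with 3 vowels (batlaskar → batlaskrovi, sebulud → sebuldovi) delete the last vowel and add -ovi.
The other patterns: stems with 1 vowel add -eka; stems with 2 vowels insert -in- after the first vowel.
So turazad → turazdovi.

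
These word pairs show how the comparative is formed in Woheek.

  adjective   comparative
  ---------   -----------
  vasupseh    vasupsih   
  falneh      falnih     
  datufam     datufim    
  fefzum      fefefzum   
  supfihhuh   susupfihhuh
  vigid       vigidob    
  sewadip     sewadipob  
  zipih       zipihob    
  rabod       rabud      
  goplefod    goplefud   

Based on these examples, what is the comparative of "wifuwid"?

wifuwidob

datufam and fefzum both end in -m yet inflect differently (datufim, fefefzum), so the final letter is not what conditions the rule; the last vowel is.
"wifuwid" has last vowel 'i'. The stems whose last vowel is 'i' (vigid → vigidob, sewadip → sewadipob, zipih → zipihob) add -ob.
So wifuwid → wifuwidob.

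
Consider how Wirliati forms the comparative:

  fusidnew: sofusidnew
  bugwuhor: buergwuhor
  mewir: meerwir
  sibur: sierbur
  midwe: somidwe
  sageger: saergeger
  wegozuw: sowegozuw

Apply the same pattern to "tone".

sotone

sageger and midwe both have last vowel 'e' yet inflect differently (saergeger, somidwe), so the last vowel is not what conditions the rule; the final letter is.
"tone" ends in -e. The one such stem in the data (midwe → somidwe) adds the prefix so-, so the same rule applies.
The other pattern: stems ending in -r insert -er- after the first vowel.
So tone → sotone.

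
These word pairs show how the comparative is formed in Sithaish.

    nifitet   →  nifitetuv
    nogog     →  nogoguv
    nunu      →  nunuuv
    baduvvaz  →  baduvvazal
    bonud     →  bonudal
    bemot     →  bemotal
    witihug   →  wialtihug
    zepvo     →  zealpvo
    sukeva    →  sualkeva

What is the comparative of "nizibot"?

nifitet and bemot both end in -t yet inflect differently (nifitetuv, bemotal), so the final letter is not what conditions the rule; the first letter is.
"nizibot" begins with n-. The stems beginning with n- (nifitet → nifitetuv, nogog → nogoguv, nunu → nunuuv) add -uv.
The other patterns: stems beginning with b- add -al; stems beginning with s-, w- or z- insert -al- after the first vowel.
So nizibot → nizibotuv.

nizibotuv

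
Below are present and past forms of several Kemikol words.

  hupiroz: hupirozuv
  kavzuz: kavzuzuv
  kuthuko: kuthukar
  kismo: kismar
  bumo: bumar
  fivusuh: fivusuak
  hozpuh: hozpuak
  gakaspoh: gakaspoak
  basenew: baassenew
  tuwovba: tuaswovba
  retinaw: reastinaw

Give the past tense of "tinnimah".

hupiroz and kuthuko both have last vowel 'o' yet inflect differently (hupirozuv, kuthukar), so the last vowel is not what conditions the rule; the final letter is.
"tinnimah" ends in -h. The stems ending in -h (fivusuh → fivusuak, hozpuh → hozpuak, gakaspoh → gakaspoak) drop the final letter and add -ak.
The other patterns: stems ending in -z add -uv; stems ending in -o drop the final letter and add -ar; stems ending in -a or -w insert -as- after the first vowel.
So tinnimah → tinnimaak.

tinnimaak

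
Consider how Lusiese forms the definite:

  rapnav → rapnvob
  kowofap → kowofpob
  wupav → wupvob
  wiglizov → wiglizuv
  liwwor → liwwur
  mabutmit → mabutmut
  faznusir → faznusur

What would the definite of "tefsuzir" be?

tefsuzur

"tefsuzir" has last vowel 'i'. The stems whose last vowel is 'i' (mabutmit → mabutmut, faznusir → faznusur) change the last vowel to 'u'.
The other pattern: stems whose last vowel is 'a' delete the last vowel and add -ob.
So tefsuzir → tefsuzur.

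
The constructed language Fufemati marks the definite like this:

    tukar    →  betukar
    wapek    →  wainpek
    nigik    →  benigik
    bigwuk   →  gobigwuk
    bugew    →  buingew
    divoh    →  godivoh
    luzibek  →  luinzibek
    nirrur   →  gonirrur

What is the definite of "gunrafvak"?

begunrafvak

"gunrafvak" has last vowel 'a'. The one such stem in the data (tukar → betukar) adds the prefix be-, so the same rule applies.
The other patterns: stems whose last vowel is 'e' insert -in- after the first vowel; stems whose last vowel is 'o' or 'u' add the prefix go-.
So gunrafvak → begunrafvak.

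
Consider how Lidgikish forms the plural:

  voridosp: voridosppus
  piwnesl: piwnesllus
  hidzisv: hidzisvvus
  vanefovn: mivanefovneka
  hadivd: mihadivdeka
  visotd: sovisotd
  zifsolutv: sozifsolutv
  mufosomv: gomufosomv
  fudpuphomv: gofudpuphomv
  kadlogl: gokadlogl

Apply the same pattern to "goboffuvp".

"goboffuvp" has second-to-last letter 'v'. The stems whose second-to-last letter is 'v' (vanefovn → mivanefovneka, hadivd → mihadivdeka) add mi- … -eka around the stem.
The other patterns: stems whose second-to-last letter is 's' double the final consonant and add -us; stems whose second-to-last letter is 't' add the prefix so-; stems whose second-to-last letter is 'g' or 'm' add the prefix go-.
So goboffuvp → migoboffuvpeka.

migoboffuvpeka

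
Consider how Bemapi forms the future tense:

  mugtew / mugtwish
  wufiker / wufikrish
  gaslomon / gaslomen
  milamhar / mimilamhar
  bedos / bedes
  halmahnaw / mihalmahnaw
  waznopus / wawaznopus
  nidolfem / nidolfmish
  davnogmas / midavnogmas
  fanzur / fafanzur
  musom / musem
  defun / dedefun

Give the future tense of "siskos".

siskes

fanzur and wufiker both end in -r yet inflect differently (fafanzur, wufikrish), so the final letter is not what conditions the rule; the last vowel is.
"siskos" has last vowel 'o'. The stems whose last vowel is 'o' (gaslomon → gaslomen, musom → musem, bedos → bedes) change the last vowel to 'e'.
So siskos → siskes.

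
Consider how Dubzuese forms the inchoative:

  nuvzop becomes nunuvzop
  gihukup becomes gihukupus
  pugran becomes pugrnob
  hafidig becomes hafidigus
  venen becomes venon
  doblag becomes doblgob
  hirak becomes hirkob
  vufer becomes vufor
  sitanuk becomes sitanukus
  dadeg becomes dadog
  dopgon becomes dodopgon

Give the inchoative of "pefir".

pefirus

"pefir" has last vowel 'i'. The one such stem in the data (hafidig → hafidigus) adds -us, so the same rule applies.
So pefir → pefirus.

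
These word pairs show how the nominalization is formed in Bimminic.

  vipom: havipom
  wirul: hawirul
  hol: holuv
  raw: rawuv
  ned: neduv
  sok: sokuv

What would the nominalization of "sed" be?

seduv

wirul and hol both end in -l yet inflect differently (hawirul, holuv), so the final letter is not what conditions the rule; the number of vowels is.
"sed" has 1 vowel. The stems with 1 vowel (hol → holuv, raw → rawuv, ned → neduv) add -uv.
The other pattern: stems with 2 vowels add the prefix ha-.
So sed → seduv.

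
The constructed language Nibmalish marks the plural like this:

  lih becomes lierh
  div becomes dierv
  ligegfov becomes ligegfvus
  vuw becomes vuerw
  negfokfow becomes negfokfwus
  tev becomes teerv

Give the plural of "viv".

vierv

vuw and negfokfow both end in -w yet inflect differently (vuerw, negfokfwus), so the final letter is not what conditions the rule; the number of vowels is.
"viv" has 1 vowel. The stems with 1 vowel (div → dierv, vuw → vuerw, lih → lierh) insert -er- after the first vowel.
The other pattern: stems with 3 vowels delete the last vowel and add -us.
So viv → vierv.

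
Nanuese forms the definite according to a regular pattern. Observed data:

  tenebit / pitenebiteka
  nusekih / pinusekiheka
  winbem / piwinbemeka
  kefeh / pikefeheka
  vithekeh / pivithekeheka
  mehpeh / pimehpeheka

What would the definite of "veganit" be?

Every pair shown (tenebit → pitenebiteka, nusekih → pinusekiheka, winbem → piwinbemeka, …) follows the same rule: add pi- … -eka around the stem.
So veganit → piveganiteka.

piveganiteka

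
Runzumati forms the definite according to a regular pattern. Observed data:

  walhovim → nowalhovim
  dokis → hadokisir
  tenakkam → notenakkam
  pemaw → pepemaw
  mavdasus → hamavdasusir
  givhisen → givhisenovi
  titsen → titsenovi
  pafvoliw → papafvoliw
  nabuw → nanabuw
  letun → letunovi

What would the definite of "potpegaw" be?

"potpegaw" ends in -w. The stems ending in -w (pafvoliw → papafvoliw, nabuw → nanabuw, pemaw → pepemaw) repeat the first consonant+vowel as a prefix.
The other patterns: stems ending in -m add the prefix no-; stems ending in -s add ha- … -ir around the stem; stems ending in -n add -ovi.
So potpegaw → popotpegaw.

popotpegaw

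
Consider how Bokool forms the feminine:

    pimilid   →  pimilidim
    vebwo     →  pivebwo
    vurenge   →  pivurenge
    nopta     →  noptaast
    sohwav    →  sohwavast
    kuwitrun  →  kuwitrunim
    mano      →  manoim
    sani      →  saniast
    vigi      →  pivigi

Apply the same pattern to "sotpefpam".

sotpefpamast

vigi and sani both end in -i yet inflect differently (pivigi, saniast), so the final letter is not what conditions the rule; the first letter is.
"sotpefpam" begins with s-. The stems beginning with s- (sohwav → sohwavast, sani → saniast) add -ast.
The other patterns: stems beginning with v- add the prefix pi-; stems beginning with k-, m- or p- add -im.
So sotpefpam → sotpefpamast.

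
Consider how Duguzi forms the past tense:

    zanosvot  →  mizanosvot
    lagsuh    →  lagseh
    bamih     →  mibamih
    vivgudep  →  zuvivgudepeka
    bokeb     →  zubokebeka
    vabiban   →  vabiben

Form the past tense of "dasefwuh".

lagsuh and bamih both end in -h yet inflect differently (lagseh, mibamih), so the final letter is not what conditions the rule; the last vowel is.
"dasefwuh" has last vowel 'u'. The one such stem in the data (lagsuh → lagseh) changes the last vowel to 'e' (as does vabiban), so the same rule applies.
The other patterns: stems whose last vowel is 'i' or 'o' add the prefix mi-; stems whose last vowel is 'e' add zu- … -eka around the stem.
So dasefwuh → dasefweh.

dasefweh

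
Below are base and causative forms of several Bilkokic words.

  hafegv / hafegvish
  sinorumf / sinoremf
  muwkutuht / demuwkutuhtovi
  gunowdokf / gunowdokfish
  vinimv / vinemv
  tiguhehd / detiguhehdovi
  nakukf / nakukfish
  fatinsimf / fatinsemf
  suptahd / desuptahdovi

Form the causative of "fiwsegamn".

"fiwsegamn" has second-to-last letter 'm'. The stems whose second-to-last letter is 'm' (vinimv → vinemv, sinorumf → sinoremf, fatinsimf → fatinsemf) change the last vowel to 'e'.
So fiwsegamn → fiwsegemn.

fiwsegemn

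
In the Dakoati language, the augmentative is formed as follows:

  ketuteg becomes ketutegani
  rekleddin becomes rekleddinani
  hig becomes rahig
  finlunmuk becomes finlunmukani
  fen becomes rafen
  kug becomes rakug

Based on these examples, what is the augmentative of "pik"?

"pik" has 1 vowel. The stems with 1 vowel (fen → rafen, hig → rahig, kug → rakug) add the prefix ra-.
So pik → rapik.

rapik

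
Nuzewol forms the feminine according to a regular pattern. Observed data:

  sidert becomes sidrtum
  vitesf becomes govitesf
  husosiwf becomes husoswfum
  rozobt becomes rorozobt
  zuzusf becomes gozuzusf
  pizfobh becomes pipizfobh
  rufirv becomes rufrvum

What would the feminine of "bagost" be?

gobagost

"bagost" has second-to-last letter 's'. The stems whose second-to-last letter is 's' (zuzusf → gozuzusf, vitesf → govitesf) add the prefix go-.
So bagost → gobagost.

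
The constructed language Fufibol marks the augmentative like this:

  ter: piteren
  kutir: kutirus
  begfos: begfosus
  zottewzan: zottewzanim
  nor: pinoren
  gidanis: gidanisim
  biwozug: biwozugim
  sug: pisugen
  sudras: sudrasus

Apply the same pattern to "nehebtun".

nehebtunim

"nehebtun" has 3 vowels. The stems with 3 vowels (biwozug → biwozugim, gidanis → gidanisim, zottewzan → zottewzanim) add -im.
So nehebtun → nehebtunim.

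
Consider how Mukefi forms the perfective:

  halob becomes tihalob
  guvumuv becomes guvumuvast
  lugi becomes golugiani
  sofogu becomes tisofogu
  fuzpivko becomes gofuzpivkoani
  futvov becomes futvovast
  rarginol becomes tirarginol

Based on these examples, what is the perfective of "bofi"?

gobofiani

fuzpivko and futvov both have last vowel 'o' yet inflect differently (gofuzpivkoani, futvovast), so the last vowel is not what conditions the rule; the final letter is.
"bofi" ends in -i. The one such stem in the data (lugi → golugiani) adds go- … -ani around the stem, so the same rule applies.
So bofi → gobofiani.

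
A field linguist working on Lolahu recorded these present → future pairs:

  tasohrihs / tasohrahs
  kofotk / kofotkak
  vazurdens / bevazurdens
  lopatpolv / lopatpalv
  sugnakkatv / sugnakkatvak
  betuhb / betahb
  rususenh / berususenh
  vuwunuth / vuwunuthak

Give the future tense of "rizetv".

"rizetv" has second-to-last letter 't'. The stems whose second-to-last letter is 't' (kofotk → kofotkak, sugnakkatv → sugnakkatvak, vuwunuth → vuwunuthak) add -ak.
The other patterns: stems whose second-to-last letter is 'n' add the prefix be-; stems whose second-to-last letter is 'h' or 'l' change the last vowel to 'a'.
So rizetv → rizetvak.

rizetvak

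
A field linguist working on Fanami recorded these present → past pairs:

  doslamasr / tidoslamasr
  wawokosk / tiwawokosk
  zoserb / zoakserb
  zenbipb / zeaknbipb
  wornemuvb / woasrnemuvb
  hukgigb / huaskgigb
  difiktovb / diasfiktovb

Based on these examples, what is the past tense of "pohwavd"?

"pohwavd" has second-to-last letter 'v'. The stems whose second-to-last letter is 'v' (wornemuvb → woasrnemuvb, difiktovb → diasfiktovb) insert -as- after the first vowel.
So pohwavd → poashwavd.

poashwavd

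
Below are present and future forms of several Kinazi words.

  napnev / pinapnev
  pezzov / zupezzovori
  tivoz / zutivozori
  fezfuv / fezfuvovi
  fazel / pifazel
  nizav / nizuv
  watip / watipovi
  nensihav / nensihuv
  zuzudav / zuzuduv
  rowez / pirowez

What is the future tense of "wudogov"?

zuwudogovori

napnev and nizav both end in -v yet inflect differently (pinapnev, nizuv), so the final letter is not what conditions the rule; the last vowel is.
"wudogov" has last vowel 'o'. The stems whose last vowel is 'o' (tivoz → zutivozori, pezzov → zupezzovori) add zu- … -ori around the stem.
The other patterns: stems whose last vowel is 'e' add the prefix pi-; stems whose last vowel is 'a' change the last vowel to 'u'; stems whose last vowel is 'i' or 'u' add -ovi.
So wudogov → zuwudogovori.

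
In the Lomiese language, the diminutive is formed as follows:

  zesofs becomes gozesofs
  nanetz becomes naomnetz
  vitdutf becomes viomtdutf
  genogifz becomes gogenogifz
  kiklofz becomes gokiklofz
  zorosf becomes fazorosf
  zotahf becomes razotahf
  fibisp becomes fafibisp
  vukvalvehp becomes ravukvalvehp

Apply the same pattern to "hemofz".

gohemofz

zotahf and zorosf both end in -f yet inflect differently (razotahf, fazorosf), so the final letter is not what conditions the rule; the second-to-last letter is.
"hemofz" has second-to-last letter 'f'. The stems whose second-to-last letter is 'f' (kiklofz → gokiklofz, zesofs → gozesofs, genogifz → gogenogifz) add the prefix go-.
The other patterns: stems whose second-to-last letter is 'h' add the prefix ra-; stems whose second-to-last letter is 's' add the prefix fa-; stems whose second-to-last letter is 't' insert -om- after the first vowel.
So hemofz → gohemofz.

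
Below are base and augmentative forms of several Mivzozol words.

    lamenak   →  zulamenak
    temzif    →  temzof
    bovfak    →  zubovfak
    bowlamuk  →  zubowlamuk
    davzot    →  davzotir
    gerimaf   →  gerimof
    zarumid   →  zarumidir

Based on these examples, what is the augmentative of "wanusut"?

wanusutir

"wanusut" ends in -t. The one such stem in the data (davzot → davzotir) adds -ir, so the same rule applies.
The other patterns: stems ending in -k add the prefix zu-; stems ending in -f change the last vowel to 'o'.
So wanusut → wanusutir.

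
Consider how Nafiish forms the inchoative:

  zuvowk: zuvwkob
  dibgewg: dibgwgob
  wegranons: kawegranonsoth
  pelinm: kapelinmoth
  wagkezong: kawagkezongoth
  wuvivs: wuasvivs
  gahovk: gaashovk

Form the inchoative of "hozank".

kahozankoth

dibgewg and wagkezong both end in -g yet inflect differently (dibgwgob, kawagkezongoth), so the final letter is not what conditions the rule; the second-to-last letter is.
"hozank" has second-to-last letter 'n'. The stems whose second-to-last letter is 'n' (wegranons → kawegranonsoth, pelinm → kapelinmoth, wagkezong → kawagkezongoth) add ka- … -oth around the stem.
So hozank → kahozankoth.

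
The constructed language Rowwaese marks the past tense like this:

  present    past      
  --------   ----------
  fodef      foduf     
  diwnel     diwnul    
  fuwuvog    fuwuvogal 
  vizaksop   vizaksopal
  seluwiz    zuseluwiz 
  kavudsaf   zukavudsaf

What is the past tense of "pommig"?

zupommig

fodef and kavudsaf both end in -f yet inflect differently (foduf, zukavudsaf), so the final letter is not what conditions the rule; the last vowel is.
"pommig" has last vowel 'i'. The one such stem in the data (seluwiz → zuseluwiz) adds the prefix zu-, so the same rule applies.
The other patterns: stems whose last vowel is 'e' change the last vowel to 'u'; stems whose last vowel is 'o' add -al.
So pommig → zupommig.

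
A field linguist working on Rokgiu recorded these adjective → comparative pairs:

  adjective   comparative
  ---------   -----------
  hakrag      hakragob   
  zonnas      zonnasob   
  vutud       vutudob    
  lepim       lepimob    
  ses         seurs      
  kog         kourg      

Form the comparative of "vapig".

vapigob

ses and zonnas both end in -s yet inflect differently (seurs, zonnasob), so the final letter is not what conditions the rule; the number of vowels is.
"vapig" has 2 vowels. The stems with 2 vowels (zonnas → zonnasob, vutud → vutudob, hakrag → hakragob) add -ob.
The other pattern: stems with 1 vowel insert -ur- after the first vowel.
So vapig → vapigob.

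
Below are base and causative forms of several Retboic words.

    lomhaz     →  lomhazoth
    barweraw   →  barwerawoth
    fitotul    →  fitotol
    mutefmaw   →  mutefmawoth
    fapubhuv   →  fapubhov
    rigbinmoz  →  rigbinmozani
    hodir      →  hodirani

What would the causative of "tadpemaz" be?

tadpemazoth

lomhaz and rigbinmoz both end in -z yet inflect differently (lomhazoth, rigbinmozani), so the final letter is not what conditions the rule; the last vowel is.
"tadpemaz" has last vowel 'a'. The stems whose last vowel is 'a' (lomhaz → lomhazoth, barweraw → barwerawoth, mutefmaw → mutefmawoth) add -oth.
So tadpemaz → tadpemazoth.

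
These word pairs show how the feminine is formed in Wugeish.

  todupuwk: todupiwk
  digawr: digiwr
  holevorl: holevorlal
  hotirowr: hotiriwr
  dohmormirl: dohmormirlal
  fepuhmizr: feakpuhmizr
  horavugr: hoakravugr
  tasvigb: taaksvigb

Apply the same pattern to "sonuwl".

hotirowr and horavugr both end in -r yet inflect differently (hotiriwr, hoakravugr), so the final letter is not what conditions the rule; the second-to-last letter is.
"sonuwl" has second-to-last letter 'w'. The stems whose second-to-last letter is 'w' (hotirowr → hotiriwr, todupuwk → todupiwk, digawr → digiwr) change the last vowel to 'i'.
The other patterns: stems whose second-to-last letter is 'r' add -al; stems whose second-to-last letter is 'g' or 'z' insert -ak- after the first vowel.
So sonuwl → soniwl.

soniwl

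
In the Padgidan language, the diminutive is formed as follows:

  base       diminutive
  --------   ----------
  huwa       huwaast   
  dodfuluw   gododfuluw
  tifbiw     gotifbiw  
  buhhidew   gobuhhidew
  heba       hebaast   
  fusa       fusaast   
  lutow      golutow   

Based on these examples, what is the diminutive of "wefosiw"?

gowefosiw

huwa and lutow both have 2 vowels yet inflect differently (huwaast, golutow), so the number of vowels is not what conditions the rule; the final letter is.
"wefosiw" ends in -w. The stems ending in -w (dodfuluw → gododfuluw, lutow → golutow, buhhidew → gobuhhidew) add the prefix go-.
The other pattern: stems ending in -a add -ast.
So wefosiw → gowefosiw.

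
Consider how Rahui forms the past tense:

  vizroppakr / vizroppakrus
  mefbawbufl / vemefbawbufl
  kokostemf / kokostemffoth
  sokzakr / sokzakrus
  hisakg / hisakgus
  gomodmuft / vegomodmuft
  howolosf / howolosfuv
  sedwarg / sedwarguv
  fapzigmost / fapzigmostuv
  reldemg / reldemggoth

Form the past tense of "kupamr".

kupamrroth

reldemg and hisakg both end in -g yet inflect differently (reldemggoth, hisakgus), so the final letter is not what conditions the rule; the second-to-last letter is.
"kupamr" has second-to-last letter 'm'. The stems whose second-to-last letter is 'm' (reldemg → reldemggoth, kokostemf → kokostemffoth) double the final consonant and add -oth.
The other patterns: stems whose second-to-last letter is 'f' add the prefix ve-; stems whose second-to-last letter is 'k' add -us; stems whose second-to-last letter is 'r' or 's' add -uv.
So kupamr → kupamrroth.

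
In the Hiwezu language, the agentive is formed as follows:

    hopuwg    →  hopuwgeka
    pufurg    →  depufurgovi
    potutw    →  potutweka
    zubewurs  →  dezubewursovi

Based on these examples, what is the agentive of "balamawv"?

pufurg and hopuwg both end in -g yet inflect differently (depufurgovi, hopuwgeka), so the final letter is not what conditions the rule; the second-to-last letter is.
"balamawv" has second-to-last letter 'w'. The one such stem in the data (hopuwg → hopuwgeka) adds -eka, so the same rule applies.
The other pattern: stems whose second-to-last letter is 'r' add de- … -ovi around the stem.
So balamawv → balamawveka.

balamawveka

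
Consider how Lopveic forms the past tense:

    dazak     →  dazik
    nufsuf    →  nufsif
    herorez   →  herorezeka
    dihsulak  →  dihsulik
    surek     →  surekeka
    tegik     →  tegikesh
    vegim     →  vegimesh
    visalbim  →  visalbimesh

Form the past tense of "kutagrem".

kutagremeka

"kutagrem" has last vowel 'e'. The stems whose last vowel is 'e' (surek → surekeka, herorez → herorezeka) add -eka.
So kutagrem → kutagremeka.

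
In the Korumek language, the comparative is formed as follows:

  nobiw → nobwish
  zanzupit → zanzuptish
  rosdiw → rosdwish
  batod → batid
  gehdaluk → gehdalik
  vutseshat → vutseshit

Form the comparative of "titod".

zanzupit and vutseshat both end in -t yet inflect differently (zanzuptish, vutseshit), so the final letter is not what conditions the rule; the last vowel is.
"titod" has last vowel 'o'. The one such stem in the data (batod → batid) changes the last vowel to 'i' (as do gehdaluk, vutseshat), so the same rule applies.
The other pattern: stems whose last vowel is 'i' delete the last vowel and add -ish.
So titod → titid.

titid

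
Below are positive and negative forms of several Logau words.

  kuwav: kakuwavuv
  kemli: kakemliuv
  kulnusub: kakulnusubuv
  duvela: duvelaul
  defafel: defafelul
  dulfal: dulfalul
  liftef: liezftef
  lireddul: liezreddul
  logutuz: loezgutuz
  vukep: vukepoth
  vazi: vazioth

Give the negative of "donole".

defafel and lireddul both end in -l yet inflect differently (defafelul, liezreddul), so the final letter is not what conditions the rule; the first letter is.
"donole" begins with d-. The stems beginning with d- (duvela → duvelaul, defafel → defafelul, dulfal → dulfalul) add -ul.
So donole → donoleul.

donoleul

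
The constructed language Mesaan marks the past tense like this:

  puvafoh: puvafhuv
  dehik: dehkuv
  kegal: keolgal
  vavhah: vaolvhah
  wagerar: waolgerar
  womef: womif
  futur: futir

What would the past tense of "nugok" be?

"nugok" has last vowel 'o'. The one such stem in the data (puvafoh → puvafhuv) deletes the last vowel and adds -uv (as does dehik), so the same rule applies.
The other patterns: stems whose last vowel is 'a' insert -ol- after the first vowel; stems whose last vowel is 'e' or 'u' change the last vowel to 'i'.
So nugok → nugkuv.

nugkuv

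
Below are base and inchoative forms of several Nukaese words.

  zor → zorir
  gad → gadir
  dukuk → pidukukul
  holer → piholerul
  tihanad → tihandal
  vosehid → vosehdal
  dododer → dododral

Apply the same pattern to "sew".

sewir

"sew" has 1 vowel. The stems with 1 vowel (zor → zorir, gad → gadir) add -ir.
The other patterns: stems with 2 vowels add pi- … -ul around the stem; stems with 3 vowels delete the last vowel and add -al.
So sew → sewir.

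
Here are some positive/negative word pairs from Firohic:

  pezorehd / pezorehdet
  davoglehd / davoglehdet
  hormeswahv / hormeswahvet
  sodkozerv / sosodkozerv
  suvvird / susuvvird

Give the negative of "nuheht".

nuhehtet

hormeswahv and sodkozerv both end in -v yet inflect differently (hormeswahvet, sosodkozerv), so the final letter is not what conditions the rule; the second-to-last letter is.
"nuheht" has second-to-last letter 'h'. The stems whose second-to-last letter is 'h' (pezorehd → pezorehdet, davoglehd → davoglehdet, hormeswahv → hormeswahvet) add -et.
So nuheht → nuhehtet.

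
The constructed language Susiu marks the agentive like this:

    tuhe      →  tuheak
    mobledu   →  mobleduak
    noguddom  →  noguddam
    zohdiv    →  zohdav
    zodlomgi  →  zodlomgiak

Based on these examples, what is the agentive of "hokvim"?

hokvam

zodlomgi and zohdiv both have last vowel 'i' yet inflect differently (zodlomgiak, zohdav), so the last vowel is not what conditions the rule; whether the stem ends in a vowel or a consonant is.
"hokvim" ends in a consonant. The stems ending in a consonant (zohdiv → zohdav, noguddom → noguddam) change the last vowel to 'a'.
So hokvim → hokvam.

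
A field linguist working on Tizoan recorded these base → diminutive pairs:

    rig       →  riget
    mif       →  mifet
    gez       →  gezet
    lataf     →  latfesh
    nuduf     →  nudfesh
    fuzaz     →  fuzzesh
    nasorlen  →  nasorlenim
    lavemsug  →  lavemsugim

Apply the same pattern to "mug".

muget

"mug" has 1 vowel. The stems with 1 vowel (rig → riget, mif → mifet, gez → gezet) add -et.
So mug → muget.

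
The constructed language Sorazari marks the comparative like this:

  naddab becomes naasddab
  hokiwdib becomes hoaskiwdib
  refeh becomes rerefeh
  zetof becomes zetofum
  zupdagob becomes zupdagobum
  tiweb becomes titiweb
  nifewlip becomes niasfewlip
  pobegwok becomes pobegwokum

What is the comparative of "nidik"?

niasdik

naddab and zupdagob both end in -b yet inflect differently (naasddab, zupdagobum), so the final letter is not what conditions the rule; the last vowel is.
"nidik" has last vowel 'i'. The stems whose last vowel is 'i' (nifewlip → niasfewlip, hokiwdib → hoaskiwdib) insert -as- after the first vowel.
The other patterns: stems whose last vowel is 'o' add -um; stems whose last vowel is 'e' repeat the first consonant+vowel as a prefix.
So nidik → niasdik.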